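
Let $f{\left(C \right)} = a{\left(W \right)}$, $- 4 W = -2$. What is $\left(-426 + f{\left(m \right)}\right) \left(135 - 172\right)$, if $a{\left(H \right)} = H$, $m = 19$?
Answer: $\frac{31487}{2} \approx 15744.0$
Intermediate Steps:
$W = \frac{1}{2}$ ($W = \left(- \frac{1}{4}\right) \left(-2\right) = \frac{1}{2} \approx 0.5$)
$f{\left(C \right)} = \frac{1}{2}$
$\left(-426 + f{\left(m \right)}\right) \left(135 - 172\right) = \left(-426 + \frac{1}{2}\right) \left(135 - 172\right) = \left(- \frac{851}{2}\right) \left(-37\right) = \frac{31487}{2}$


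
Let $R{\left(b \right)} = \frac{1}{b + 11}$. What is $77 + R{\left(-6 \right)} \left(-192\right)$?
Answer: $\frac{193}{5} \approx 38.6$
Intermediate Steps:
$R{\left(b \right)} = \frac{1}{11 + b}$
$77 + R{\left(-6 \right)} \left(-192\right) = 77 + \frac{1}{11 - 6} \left(-192\right) = 77 + \frac{1}{5} \left(-192\right) = 77 - \frac{192}{5} = \frac{193}{5}$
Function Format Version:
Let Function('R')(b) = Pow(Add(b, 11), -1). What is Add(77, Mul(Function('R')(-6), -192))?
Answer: Rational(193, 5) ≈ 38.600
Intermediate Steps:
Function('R')(b) = Pow(Add(11, b), -1)
Add(77, Mul(Function('R')(-6), -192)) = Add(77, Mul(Pow(Add(11, -6), -1), -192)) = Add(77, Mul(Pow(5, -1), -192)) = Add(77, Mul(Rational(1, 5), -192)) = Add(77, Rational(-192, 5)) = Rational(193, 5)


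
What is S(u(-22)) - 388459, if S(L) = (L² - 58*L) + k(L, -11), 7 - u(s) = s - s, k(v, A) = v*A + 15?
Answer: -388878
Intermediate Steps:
k(v, A) = 15 + A*v (k(v, A) = A*v + 15 = 15 + A*v)
u(s) = 7 (u(s) = 7 - (s - s) = 7 - 1*0 = 7 + 0 = 7)
S(L) = 15 + L² - 69*L (S(L) = (L² - 58*L) + (15 - 11*L) = 15 + L² - 69*L)
S(u(-22)) - 388459 = (15 + 7² - 69*7) - 388459 = (15 + 49 - 483) - 388459 = -419 - 388459 = -388878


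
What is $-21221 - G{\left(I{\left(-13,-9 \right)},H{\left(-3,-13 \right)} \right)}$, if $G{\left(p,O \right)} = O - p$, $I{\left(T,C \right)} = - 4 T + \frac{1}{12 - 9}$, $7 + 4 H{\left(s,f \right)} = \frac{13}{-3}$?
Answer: $- \frac{126995}{6} \approx -21166.0$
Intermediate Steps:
$H{\left(s,f \right)} = - \frac{17}{6}$ ($H{\left(s,f \right)} = - \frac{7}{4} + \frac{13 \frac{1}{-3}}{4} = - \frac{7}{4} + \frac{13 \left(- \frac{1}{3}\right)}{4} = - \frac{7}{4} + \frac{1}{4} \left(- \frac{13}{3}\right) = - \frac{7}{4} - \frac{13}{12} = - \frac{17}{6}$)
$I{\left(T,C \right)} = \frac{1}{3} - 4 T$ ($I{\left(T,C \right)} = - 4 T + \frac{1}{3} = \frac{1}{3} - 4 T$)
$-21221 - G{\left(I{\left(-13,-9 \right)},H{\left(-3,-13 \right)} \right)} = -21221 - \left(- \frac{17}{6} - \left(\frac{1}{3} - -52\right)\right) = -21221 - \left(- \frac{17}{6} - \left(\frac{1}{3} + 52\right)\right) = -21221 - \left(- \frac{17}{6} - \frac{157}{3}\right) = -21221 - - \frac{331}{6} = -21221 + \frac{331}{6} = - \frac{126995}{6}$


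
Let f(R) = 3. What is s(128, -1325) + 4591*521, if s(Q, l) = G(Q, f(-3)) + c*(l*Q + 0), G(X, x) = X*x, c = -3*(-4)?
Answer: 357095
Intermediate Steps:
c = 12
s(Q, l) = 3*Q + 12*Q*l (s(Q, l) = Q*3 + 12*(l*Q + 0) = 3*Q + 12*(Q*l + 0) = 3*Q + 12*(Q*l) = 3*Q + 12*Q*l)
s(128, -1325) + 4591*521 = 3*128*(1 + 4*(-1325)) + 4591*521 = 3*128*(1 - 5300) + 2391911 = 3*128*(-5299) + 2391911 = -2034816 + 2391911 = 357095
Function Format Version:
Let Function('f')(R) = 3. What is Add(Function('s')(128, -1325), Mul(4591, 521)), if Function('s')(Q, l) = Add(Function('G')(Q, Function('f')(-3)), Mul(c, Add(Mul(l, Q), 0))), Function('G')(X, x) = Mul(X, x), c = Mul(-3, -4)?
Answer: 357095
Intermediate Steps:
c = 12
Function('s')(Q, l) = Add(Mul(3, Q), Mul(12, Q, l)) (Function('s')(Q, l) = Add(Mul(Q, 3), Mul(12, Add(Mul(l, Q), 0))) = Add(Mul(3, Q), Mul(12, Add(Mul(Q, l), 0))) = Add(Mul(3, Q), Mul(12, Mul(Q, l))) = Add(Mul(3, Q), Mul(12, Q, l)))
Add(Function('s')(128, -1325), Mul(4591, 521)) = Add(Mul(3, 128, Add(1, Mul(4, -1325))), Mul(4591, 521)) = Add(Mul(3, 128, Add(1, -5300)), 2391911) = Add(Mul(3, 128, -5299), 2391911) = Add(-2034816, 2391911) = 357095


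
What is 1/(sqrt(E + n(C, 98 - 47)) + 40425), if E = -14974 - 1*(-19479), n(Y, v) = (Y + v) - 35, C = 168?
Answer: 13475/544725312 - sqrt(521)/544725312 ≈ 2.4695e-5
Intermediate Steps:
n(Y, v) = -35 + Y + v
E = 4505 (E = -14974 + 19479 = 4505)
1/(sqrt(E + n(C, 98 - 47)) + 40425) = 1/(sqrt(4505 + (-35 + 168 + (98 - 47))) + 40425) = 1/(sqrt(4505 + (-35 + 168 + 51)) + 40425) = 1/(sqrt(4505 + 184) + 40425) = 1/(sqrt(4689) + 40425) = 1/(3*sqrt(521) + 40425) = 1/(40425 + 3*sqrt(521))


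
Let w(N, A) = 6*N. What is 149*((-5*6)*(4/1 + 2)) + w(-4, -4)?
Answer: -26844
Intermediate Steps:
149*((-5*6)*(4/1 + 2)) + w(-4, -4) = 149*((-5*6)*(4/1 + 2)) + 6*(-4) = 149*(-30*(4*1 + 2)) - 24 = 149*(-30*(4 + 2)) - 24 = 149*(-30*6) - 24 = 149*(-180) - 24 = -26820 - 24 = -26844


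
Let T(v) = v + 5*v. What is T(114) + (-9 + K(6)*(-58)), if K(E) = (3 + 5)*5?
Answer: -1645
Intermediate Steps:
T(v) = 6*v
K(E) = 40 (K(E) = 8*5 = 40)
T(114) + (-9 + K(6)*(-58)) = 6*114 + (-9 + 40*(-58)) = 684 + (-9 - 2320) = 684 - 2329 = -1645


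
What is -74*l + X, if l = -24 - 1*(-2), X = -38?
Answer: 1590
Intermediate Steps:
l = -22 (l = -24 + 2 = -22)
-74*l + X = -74*(-22) - 38 = 1628 - 38 = 1590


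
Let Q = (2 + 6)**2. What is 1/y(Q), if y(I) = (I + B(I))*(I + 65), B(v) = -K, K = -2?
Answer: 1/8514 ≈ 0.00011745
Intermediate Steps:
B(v) = 2 (B(v) = -1*(-2) = 2)
Q = 64 (Q = 8**2 = 64)
y(I) = (2 + I)*(65 + I) (y(I) = (I + 2)*(I + 65) = (2 + I)*(65 + I))
1/y(Q) = 1/(130 + 64**2 + 67*64) = 1/(130 + 4096 + 4288) = 1/8514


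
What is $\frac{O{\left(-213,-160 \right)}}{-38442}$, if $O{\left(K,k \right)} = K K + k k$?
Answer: $- \frac{70969}{38442} \approx -1.8461$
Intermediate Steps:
$O{\left(K,k \right)} = K^{2} + k^{2}$
$\frac{O{\left(-213,-160 \right)}}{-38442} = \frac{\left(-213\right)^{2} + \left(-160\right)^{2}}{-38442} = \left(45369 + 25600\right) \left(- \frac{1}{38442}\right) = 70969 \left(- \frac{1}{38442}\right) = - \frac{70969}{38442}$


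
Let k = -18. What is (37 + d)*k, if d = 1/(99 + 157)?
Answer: -85257/128 ≈ -666.07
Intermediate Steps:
d = 1/256 ≈ 0.0039063
(37 + d)*k = (37 + 1/256)*(-18) = (9473/256)*(-18) = -85257/128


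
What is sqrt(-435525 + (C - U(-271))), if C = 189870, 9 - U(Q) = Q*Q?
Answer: I*sqrt(172223) ≈ 415.0*I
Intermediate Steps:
U(Q) = 9 - Q**2 (U(Q) = 9 - Q*Q = 9 - Q**2)
sqrt(-435525 + (C - U(-271))) = sqrt(-435525 + (189870 - (9 - 1*(-271)**2))) = sqrt(-435525 + (189870 - (9 - 1*73441))) = sqrt(-435525 + (189870 - (9 - 73441))) = sqrt(-435525 + (189870 - 1*(-73432))) = sqrt(-435525 + (189870 + 73432)) = sqrt(-435525 + 263302) = sqrt(-172223) = I*sqrt(172223)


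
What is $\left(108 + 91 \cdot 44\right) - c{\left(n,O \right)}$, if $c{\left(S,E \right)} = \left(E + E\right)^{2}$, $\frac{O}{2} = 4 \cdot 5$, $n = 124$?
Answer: $-2288$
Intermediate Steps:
$O = 40$ ($O = 2 \cdot 4 \cdot 5 = 2 \cdot 20 = 40$)
$c{\left(S,E \right)} = 4 E^{2}$ ($c{\left(S,E \right)} = \left(2 E\right)^{2} = 4 E^{2}$)
$\left(108 + 91 \cdot 44\right) - c{\left(n,O \right)} = \left(108 + 91 \cdot 44\right) - 4 \cdot 40^{2} = \left(108 + 4004\right) - 4 \cdot 1600 = 4112 - 6400 = -2288$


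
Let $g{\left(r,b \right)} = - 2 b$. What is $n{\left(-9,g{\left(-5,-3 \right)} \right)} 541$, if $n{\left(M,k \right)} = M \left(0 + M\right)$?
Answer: $43821$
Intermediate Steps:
$n{\left(M,k \right)} = M^{2}$ ($n{\left(M,k \right)} = M M = M^{2}$)
$n{\left(-9,g{\left(-5,-3 \right)} \right)} 541 = \left(-9\right)^{2} \cdot 541 = 81 \cdot 541 = 43821$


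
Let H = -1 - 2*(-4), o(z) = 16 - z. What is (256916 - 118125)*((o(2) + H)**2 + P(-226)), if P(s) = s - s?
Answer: 61206831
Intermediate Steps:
P(s) = 0
H = 7 (H = -1 + 8 = 7)
(256916 - 118125)*((o(2) + H)**2 + P(-226)) = (256916 - 118125)*(((16 - 1*2) + 7)**2 + 0) = 138791*(((16 - 2) + 7)**2 + 0) = 138791*((14 + 7)**2 + 0) = 138791*(21**2 + 0) = 138791*(441 + 0) = 138791*441 = 61206831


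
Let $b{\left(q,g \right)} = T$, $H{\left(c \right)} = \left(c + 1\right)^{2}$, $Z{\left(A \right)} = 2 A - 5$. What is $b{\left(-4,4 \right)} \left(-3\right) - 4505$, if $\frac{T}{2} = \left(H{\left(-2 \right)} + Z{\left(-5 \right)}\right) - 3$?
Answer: $-4403$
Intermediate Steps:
$Z{\left(A \right)} = -5 + 2 A$
$H{\left(c \right)} = \left(1 + c\right)^{2}$
$T = -34$ ($T = 2 \left(\left(\left(1 - 2\right)^{2} + \left(-5 + 2 \left(-5\right)\right)\right) - 3\right) = 2 \left(\left(\left(-1\right)^{2} - 15\right) - 3\right) = 2 \left(\left(1 - 15\right) - 3\right) = 2 \left(-14 - 3\right) = 2 \left(-17\right) = -34$)
$b{\left(q,g \right)} = -34$
$b{\left(-4,4 \right)} \left(-3\right) - 4505 = \left(-34\right) \left(-3\right) - 4505 = 102 - 4505 = -4403$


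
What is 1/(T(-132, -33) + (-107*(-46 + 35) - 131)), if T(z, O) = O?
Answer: 1/1013 ≈ 0.00098717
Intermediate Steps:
1/(T(-132, -33) + (-107*(-46 + 35) - 131)) = 1/(-33 + (-107*(-46 + 35) - 131)) = 1/(-33 + (-107*(-11) - 131)) = 1/(-33 + (1177 - 131)) = 1/(-33 + 1046) = 1/1013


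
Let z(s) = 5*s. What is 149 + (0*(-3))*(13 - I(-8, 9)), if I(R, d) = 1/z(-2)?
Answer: 149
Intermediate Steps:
I(R, d) = -⅒ (I(R, d) = 1/(5*(-2)) = 1/(-10) = -⅒)
149 + (0*(-3))*(13 - I(-8, 9)) = 149 + (0*(-3))*(13 - 1*(-⅒)) = 149 + 0*(13 + ⅒) = 149 + 0*(131/10) = 149 + 0 = 149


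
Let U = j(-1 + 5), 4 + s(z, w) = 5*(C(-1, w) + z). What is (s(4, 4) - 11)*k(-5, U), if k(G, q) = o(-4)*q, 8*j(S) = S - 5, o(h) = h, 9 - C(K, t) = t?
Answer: 15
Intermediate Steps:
C(K, t) = 9 - t
s(z, w) = 41 - 5*w + 5*z (s(z, w) = -4 + 5*((9 - w) + z) = -4 + 5*(9 + z - w) = -4 + (45 - 5*w + 5*z) = 41 - 5*w + 5*z)
j(S) = -5/8 + S/8 (j(S) = (S - 5)/8 = (-5 + S)/8 = -5/8 + S/8)
U = -1/8 (U = -5/8 + (-1 + 5)/8 = -5/8 + (1/8)*4 = -5/8 + 1/2 = -1/8 ≈ -0.12500)
k(G, q) = -4*q
(s(4, 4) - 11)*k(-5, U) = ((41 - 5*4 + 5*4) - 11)*(-4*(-1/8)) = ((41 - 20 + 20) - 11)*(1/2) = (41 - 11)*(1/2) = 30*(1/2) = 15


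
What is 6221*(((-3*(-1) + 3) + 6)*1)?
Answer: 74652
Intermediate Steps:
6221*(((-3*(-1) + 3) + 6)*1) = 6221*(((3 + 3) + 6)*1) = 6221*((6 + 6)*1) = 6221*(12*1) = 6221*12 = 74652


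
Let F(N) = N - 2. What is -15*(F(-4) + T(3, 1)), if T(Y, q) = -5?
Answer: 165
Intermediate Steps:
F(N) = -2 + N
-15*(F(-4) + T(3, 1)) = -15*((-2 - 4) - 5) = -15*(-6 - 5) = -15*(-11) = 165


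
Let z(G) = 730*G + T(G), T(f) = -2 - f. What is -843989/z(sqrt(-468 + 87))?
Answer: 1687978/202479025 + 615267981*I*sqrt(381)/202479025 ≈ 0.0083366 + 59.313*I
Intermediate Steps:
z(G) = -2 + 729*G (z(G) = 730*G + (-2 - G) = -2 + 729*G)
-843989/z(sqrt(-468 + 87)) = -843989/(-2 + 729*sqrt(-468 + 87)) = -843989/(-2 + 729*sqrt(-381)) = -843989/(-2 + 729*(I*sqrt(381))) = -843989/(-2 + 729*I*sqrt(381))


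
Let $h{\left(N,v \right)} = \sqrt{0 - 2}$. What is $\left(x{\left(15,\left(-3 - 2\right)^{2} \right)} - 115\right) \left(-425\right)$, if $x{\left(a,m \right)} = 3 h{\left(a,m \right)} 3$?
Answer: $48875 - 3825 i \sqrt{2} \approx 48875.0 - 5409.4 i$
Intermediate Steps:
$h{\left(N,v \right)} = i \sqrt{2}$ ($h{\left(N,v \right)} = \sqrt{-2} = i \sqrt{2}$)
$x{\left(a,m \right)} = 9 i \sqrt{2}$ ($x{\left(a,m \right)} = 3 i \sqrt{2} \cdot 3 = 9 i \sqrt{2}$)
$\left(x{\left(15,\left(-3 - 2\right)^{2} \right)} - 115\right) \left(-425\right) = \left(9 i \sqrt{2} - 115\right) \left(-425\right) = \left(-115 + 9 i \sqrt{2}\right) \left(-425\right) = 48875 - 3825 i \sqrt{2}$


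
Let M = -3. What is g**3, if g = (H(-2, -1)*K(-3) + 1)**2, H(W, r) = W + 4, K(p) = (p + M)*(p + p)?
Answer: 151334226289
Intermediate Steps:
K(p) = 2*p*(-3 + p) (K(p) = (p - 3)*(p + p) = (-3 + p)*(2*p) = 2*p*(-3 + p))
H(W, r) = 4 + W
g = 5329 (g = ((4 - 2)*(2*(-3)*(-3 - 3)) + 1)**2 = (2*(2*(-3)*(-6)) + 1)**2 = (2*36 + 1)**2 = (72 + 1)**2 = 73**2 = 5329)
g**3 = 5329**3 = 151334226289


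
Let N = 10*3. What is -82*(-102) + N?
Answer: 8394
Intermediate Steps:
N = 30
-82*(-102) + N = -82*(-102) + 30 = 8364 + 30 = 8394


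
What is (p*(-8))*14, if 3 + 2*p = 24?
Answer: -1176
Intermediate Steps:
p = 21/2 (p = -3/2 + (½)*24 = -3/2 + 12 = 21/2 ≈ 10.500)
(p*(-8))*14 = ((21/2)*(-8))*14 = -84*14 = -1176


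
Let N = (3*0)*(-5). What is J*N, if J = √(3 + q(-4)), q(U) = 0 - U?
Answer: 0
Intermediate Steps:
q(U) = -U
N = 0 (N = 0*(-5) = 0)
J = √7 (J = √(3 - 1*(-4)) = √(3 + 4) = √7 ≈ 2.6458)
J*N = √7*0 = 0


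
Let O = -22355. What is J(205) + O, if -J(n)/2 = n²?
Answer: -106405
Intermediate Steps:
J(n) = -2*n²
J(205) + O = -2*205² - 22355 = -2*42025 - 22355 = -84050 - 22355 = -106405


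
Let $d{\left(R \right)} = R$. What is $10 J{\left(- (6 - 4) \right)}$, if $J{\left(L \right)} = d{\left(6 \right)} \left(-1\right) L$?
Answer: $120$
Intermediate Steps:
$J{\left(L \right)} = - 6 L$ ($J{\left(L \right)} = 6 \left(-1\right) L = - 6 L$)
$10 J{\left(- (6 - 4) \right)} = 10 \left(- 6 \left(- (6 - 4)\right)\right) = 10 \left(- 6 \left(\left(-1\right) 2\right)\right) = 10 \left(\left(-6\right) \left(-2\right)\right) = 10 \cdot 12 = 120$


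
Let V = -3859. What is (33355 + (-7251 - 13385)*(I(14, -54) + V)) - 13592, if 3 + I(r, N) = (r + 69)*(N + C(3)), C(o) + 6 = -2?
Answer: 185908851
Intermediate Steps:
C(o) = -8 (C(o) = -6 - 2 = -8)
I(r, N) = -3 + (-8 + N)*(69 + r) (I(r, N) = -3 + (r + 69)*(N - 8) = -3 + (69 + r)*(-8 + N) = -3 + (-8 + N)*(69 + r))
(33355 + (-7251 - 13385)*(I(14, -54) + V)) - 13592 = (33355 + (-7251 - 13385)*((-555 - 8*14 + 69*(-54) - 54*14) - 3859)) - 13592 = (33355 - 20636*((-555 - 112 - 3726 - 756) - 3859)) - 13592 = (33355 - 20636*(-5149 - 3859)) - 13592 = (33355 - 20636*(-9008)) - 13592 = (33355 + 185889088) - 13592 = 185922443 - 13592 = 185908851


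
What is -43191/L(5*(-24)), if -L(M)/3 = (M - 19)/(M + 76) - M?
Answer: 633468/5419 ≈ 116.90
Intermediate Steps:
L(M) = 3*M - 3*(-19 + M)/(76 + M) (L(M) = -3*((M - 19)/(M + 76) - M) = -3*((-19 + M)/(76 + M) - M) = -3*(-M + (-19 + M)/(76 + M)) = 3*M - 3*(-19 + M)/(76 + M))
-43191/L(5*(-24)) = -43191*(76 + 5*(-24))/(3*(19 + (5*(-24))² + 75*(5*(-24)))) = -43191*(76 - 120)/(3*(19 + (-120)² + 75*(-120))) = -43191*(-44/(3*(19 + 14400 - 9000))) = -43191/(3*(-1/44)*5419) = -43191/(-16257/44) = -43191*(-44/16257) = 633468/5419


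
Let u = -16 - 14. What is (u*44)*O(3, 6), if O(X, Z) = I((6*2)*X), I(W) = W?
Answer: -47520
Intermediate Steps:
u = -30
O(X, Z) = 12*X (O(X, Z) = (6*2)*X = 12*X)
(u*44)*O(3, 6) = (-30*44)*(12*3) = -1320*36 = -47520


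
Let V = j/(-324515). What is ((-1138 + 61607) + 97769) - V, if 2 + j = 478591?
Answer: 51351083159/324515 ≈ 1.5824e+5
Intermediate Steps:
j = 478589 (j = -2 + 478591 = 478589)
V = -478589/324515 (V = 478589/(-324515) = 478589*(-1/324515) = -478589/324515 ≈ -1.4748)
((-1138 + 61607) + 97769) - V = ((-1138 + 61607) + 97769) - 1*(-478589/324515) = (60469 + 97769) + 478589/324515 = 158238 + 478589/324515 = 51351083159/324515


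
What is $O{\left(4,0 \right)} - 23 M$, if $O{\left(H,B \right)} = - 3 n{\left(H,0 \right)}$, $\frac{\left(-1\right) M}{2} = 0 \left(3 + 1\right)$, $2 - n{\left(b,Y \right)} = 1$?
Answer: $-3$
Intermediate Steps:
$n{\left(b,Y \right)} = 1$ ($n{\left(b,Y \right)} = 2 - 1 = 1$)
$M = 0$ ($M = - 2 \cdot 0 \left(3 + 1\right) = - 2 \cdot 0 \cdot 4 = \left(-2\right) 0 = 0$)
$O{\left(H,B \right)} = -3$ ($O{\left(H,B \right)} = \left(-3\right) 1 = -3$)
$O{\left(4,0 \right)} - 23 M = -3 - 0 = -3 + 0 = -3$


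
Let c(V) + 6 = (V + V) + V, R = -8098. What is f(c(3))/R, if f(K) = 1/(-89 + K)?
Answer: 1/696428 ≈ 1.4359e-6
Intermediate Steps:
c(V) = -6 + 3*V (c(V) = -6 + ((V + V) + V) = -6 + (2*V + V) = -6 + 3*V)
f(c(3))/R = 1/((-89 + (-6 + 3*3))*(-8098)) = -1/8098/(-89 + (-6 + 9)) = -1/8098/(-89 + 3) = -1/8098/(-86) = -1/86*(-1/8098) = 1/696428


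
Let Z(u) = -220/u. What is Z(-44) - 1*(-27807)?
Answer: 27812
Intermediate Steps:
Z(-44) - 1*(-27807) = -220/(-44) - 1*(-27807) = -220*(-1/44) + 27807 = 5 + 27807 = 27812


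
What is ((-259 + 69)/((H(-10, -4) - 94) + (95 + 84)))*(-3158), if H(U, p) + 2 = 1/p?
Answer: 2400080/331 ≈ 7251.0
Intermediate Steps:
H(U, p) = -2 + 1/p
((-259 + 69)/((H(-10, -4) - 94) + (95 + 84)))*(-3158) = ((-259 + 69)/(((-2 + 1/(-4)) - 94) + (95 + 84)))*(-3158) = -190/(((-2 - ¼) - 94) + 179)*(-3158) = -190/((-9/4 - 94) + 179)*(-3158) = -190/(-385/4 + 179)*(-3158) = -190/331/4*(-3158) = -190*4/331*(-3158) = -760/331*(-3158) = 2400080/331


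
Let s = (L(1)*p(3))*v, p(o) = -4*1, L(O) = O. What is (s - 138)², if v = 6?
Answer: 26244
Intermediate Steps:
p(o) = -4
s = -24 (s = (1*(-4))*6 = -4*6 = -24)
(s - 138)² = (-24 - 138)² = (-162)² = 26244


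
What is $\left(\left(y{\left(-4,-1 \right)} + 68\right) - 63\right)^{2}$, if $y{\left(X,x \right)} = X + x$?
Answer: $0$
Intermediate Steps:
$\left(\left(y{\left(-4,-1 \right)} + 68\right) - 63\right)^{2} = \left(\left(\left(-4 - 1\right) + 68\right) - 63\right)^{2} = \left(\left(-5 + 68\right) - 63\right)^{2} = \left(63 - 63\right)^{2} = 0^{2} = 0$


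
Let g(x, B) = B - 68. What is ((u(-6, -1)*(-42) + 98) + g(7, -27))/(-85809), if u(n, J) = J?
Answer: -15/28603 ≈ -0.00052442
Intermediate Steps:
g(x, B) = -68 + B
((u(-6, -1)*(-42) + 98) + g(7, -27))/(-85809) = ((-1*(-42) + 98) + (-68 - 27))/(-85809) = ((42 + 98) - 95)*(-1/85809) = (140 - 95)*(-1/85809) = 45*(-1/85809) = -15/28603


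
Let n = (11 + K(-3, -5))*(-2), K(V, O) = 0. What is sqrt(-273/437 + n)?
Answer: I*sqrt(4320619)/437 ≈ 4.7565*I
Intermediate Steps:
n = -22 (n = (11 + 0)*(-2) = 11*(-2) = -22)
sqrt(-273/437 + n) = sqrt(-273/437 - 22) = sqrt(-9887/437) = I*sqrt(4320619)/437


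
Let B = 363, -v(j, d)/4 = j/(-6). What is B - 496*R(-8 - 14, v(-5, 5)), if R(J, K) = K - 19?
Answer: 34321/3 ≈ 11440.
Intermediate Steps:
v(j, d) = 2*j/3 (v(j, d) = -4*j/(-6) = -4*j*(-1)/6 = -(-2)*j/3 = 2*j/3)
R(J, K) = -19 + K
B - 496*R(-8 - 14, v(-5, 5)) = 363 - 496*(-19 + (⅔)*(-5)) = 363 - 496*(-19 - 10/3) = 363 - 496*(-67/3) = 363 + 33232/3 = 34321/3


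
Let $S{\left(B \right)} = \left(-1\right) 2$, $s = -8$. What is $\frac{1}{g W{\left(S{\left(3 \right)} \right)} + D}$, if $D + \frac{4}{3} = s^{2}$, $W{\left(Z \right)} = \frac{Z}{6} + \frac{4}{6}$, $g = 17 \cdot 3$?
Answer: $\frac{3}{239} \approx 0.012552$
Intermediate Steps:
$S{\left(B \right)} = -2$
$g = 51$
$W{\left(Z \right)} = \frac{2}{3} + \frac{Z}{6}$ ($W{\left(Z \right)} = Z \frac{1}{6} + 4 \cdot \frac{1}{6} = \frac{Z}{6} + \frac{2}{3} = \frac{2}{3} + \frac{Z}{6}$)
$D = \frac{188}{3}$ ($D = - \frac{4}{3} + \left(-8\right)^{2} = - \frac{4}{3} + 64 = \frac{188}{3} \approx 62.667$)
$\frac{1}{g W{\left(S{\left(3 \right)} \right)} + D} = \frac{1}{51 \left(\frac{2}{3} + \frac{1}{6} \left(-2\right)\right) + \frac{188}{3}} = \frac{1}{51 \left(\frac{2}{3} - \frac{1}{3}\right) + \frac{188}{3}} = \frac{1}{51 \cdot \frac{1}{3} + \frac{188}{3}} = \frac{1}{17 + \frac{188}{3}} = \frac{1}{\frac{239}{3}} = \frac{3}{239}$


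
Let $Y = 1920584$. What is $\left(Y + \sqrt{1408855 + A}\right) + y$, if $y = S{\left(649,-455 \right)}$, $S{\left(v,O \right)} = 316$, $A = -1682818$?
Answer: $1920900 + i \sqrt{273963} \approx 1.9209 \cdot 10^{6} + 523.42 i$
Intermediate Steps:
$y = 316$
$\left(Y + \sqrt{1408855 + A}\right) + y = \left(1920584 + \sqrt{1408855 - 1682818}\right) + 316 = \left(1920584 + \sqrt{-273963}\right) + 316 = \left(1920584 + i \sqrt{273963}\right) + 316 = 1920900 + i \sqrt{273963}$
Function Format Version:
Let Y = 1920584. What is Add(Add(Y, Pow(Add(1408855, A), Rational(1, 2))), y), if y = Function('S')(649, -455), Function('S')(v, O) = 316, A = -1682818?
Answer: Add(1920900, Mul(I, Pow(273963, Rational(1, 2)))) ≈ Add(1.9209e+6, Mul(523.42, I))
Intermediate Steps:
y = 316
Add(Add(Y, Pow(Add(1408855, A), Rational(1, 2))), y) = Add(Add(1920584, Pow(Add(1408855, -1682818), Rational(1, 2))), 316) = Add(Add(1920584, Pow(-273963, Rational(1, 2))), 316) = Add(Add(1920584, Mul(I, Pow(273963, Rational(1, 2)))), 316) = Add(1920900, Mul(I, Pow(273963, Rational(1, 2))))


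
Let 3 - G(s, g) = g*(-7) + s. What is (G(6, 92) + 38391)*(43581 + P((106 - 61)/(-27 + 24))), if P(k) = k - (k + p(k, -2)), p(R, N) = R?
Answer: 1701639072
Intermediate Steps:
G(s, g) = 3 - s + 7*g (G(s, g) = 3 - (g*(-7) + s) = 3 - (-7*g + s) = 3 - (s - 7*g) = 3 + (-s + 7*g) = 3 - s + 7*g)
P(k) = -k (P(k) = k - (k + k) = k - 2*k = -k)
(G(6, 92) + 38391)*(43581 + P((106 - 61)/(-27 + 24))) = ((3 - 1*6 + 7*92) + 38391)*(43581 - (106 - 61)/(-27 + 24)) = ((3 - 6 + 644) + 38391)*(43581 - 45/(-3)) = (641 + 38391)*(43581 - 45*(-1)/3) = 39032*(43581 - 1*(-15)) = 39032*(43581 + 15) = 39032*43596 = 1701639072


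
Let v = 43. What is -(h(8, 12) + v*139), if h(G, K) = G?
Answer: -5985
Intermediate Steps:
-(h(8, 12) + v*139) = -(8 + 43*139) = -(8 + 5977) = -1*5985 = -5985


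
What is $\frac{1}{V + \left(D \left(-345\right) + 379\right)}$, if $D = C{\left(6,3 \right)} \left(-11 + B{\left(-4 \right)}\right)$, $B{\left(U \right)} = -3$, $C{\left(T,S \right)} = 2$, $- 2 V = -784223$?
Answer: $\frac{2}{804301} \approx 2.4866 \cdot 10^{-6}$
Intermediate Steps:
$V = \frac{784223}{2}$ ($V = \left(- \frac{1}{2}\right) \left(-784223\right) = \frac{784223}{2} \approx 3.9211 \cdot 10^{5}$)
$D = -28$ ($D = 2 \left(-11 - 3\right) = 2 \left(-14\right) = -28$)
$\frac{1}{V + \left(D \left(-345\right) + 379\right)} = \frac{1}{\frac{784223}{2} + \left(\left(-28\right) \left(-345\right) + 379\right)} = \frac{1}{\frac{784223}{2} + \left(9660 + 379\right)} = \frac{1}{\frac{784223}{2} + 10039} = \frac{1}{\frac{804301}{2}} = \frac{2}{804301}$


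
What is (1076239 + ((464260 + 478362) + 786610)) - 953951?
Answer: 1851520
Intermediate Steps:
(1076239 + ((464260 + 478362) + 786610)) - 953951 = (1076239 + (942622 + 786610)) - 953951 = (1076239 + 1729232) - 953951 = 2805471 - 953951 = 1851520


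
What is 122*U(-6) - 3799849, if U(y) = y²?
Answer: -3795457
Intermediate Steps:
122*U(-6) - 3799849 = 122*(-6)² - 3799849 = 122*36 - 3799849 = 4392 - 3799849 = -3795457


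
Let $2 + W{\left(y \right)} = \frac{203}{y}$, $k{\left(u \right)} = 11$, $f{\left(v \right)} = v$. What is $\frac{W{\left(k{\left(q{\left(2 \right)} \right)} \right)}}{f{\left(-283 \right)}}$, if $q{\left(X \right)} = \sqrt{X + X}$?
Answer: $- \frac{181}{3113} \approx -0.058143$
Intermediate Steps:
$q{\left(X \right)} = \sqrt{2} \sqrt{X}$ ($q{\left(X \right)} = \sqrt{2 X} = \sqrt{2} \sqrt{X}$)
$W{\left(y \right)} = -2 + \frac{203}{y}$
$\frac{W{\left(k{\left(q{\left(2 \right)} \right)} \right)}}{f{\left(-283 \right)}} = \frac{-2 + \frac{203}{11}}{-283} = \left(-2 + 203 \cdot \frac{1}{11}\right) \left(- \frac{1}{283}\right) = \left(-2 + \frac{203}{11}\right) \left(- \frac{1}{283}\right) = \frac{181}{11} \left(- \frac{1}{283}\right) = - \frac{181}{3113}$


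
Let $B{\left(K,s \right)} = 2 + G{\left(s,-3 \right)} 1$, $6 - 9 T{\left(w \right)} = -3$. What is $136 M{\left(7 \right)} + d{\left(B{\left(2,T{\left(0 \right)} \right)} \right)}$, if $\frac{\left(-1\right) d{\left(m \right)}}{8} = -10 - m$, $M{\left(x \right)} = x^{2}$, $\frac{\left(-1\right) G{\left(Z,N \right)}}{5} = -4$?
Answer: $6920$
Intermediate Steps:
$G{\left(Z,N \right)} = 20$ ($G{\left(Z,N \right)} = \left(-5\right) \left(-4\right) = 20$)
$T{\left(w \right)} = 1$ ($T{\left(w \right)} = \frac{2}{3} - - \frac{1}{3} = \frac{2}{3} + \frac{1}{3} = 1$)
$B{\left(K,s \right)} = 22$ ($B{\left(K,s \right)} = 2 + 20 \cdot 1 = 2 + 20 = 22$)
$d{\left(m \right)} = 80 + 8 m$ ($d{\left(m \right)} = - 8 \left(-10 - m\right) = 80 + 8 m$)
$136 M{\left(7 \right)} + d{\left(B{\left(2,T{\left(0 \right)} \right)} \right)} = 136 \cdot 7^{2} + \left(80 + 8 \cdot 22\right) = 136 \cdot 49 + \left(80 + 176\right) = 6664 + 256 = 6920$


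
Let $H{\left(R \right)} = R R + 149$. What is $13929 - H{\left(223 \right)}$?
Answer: $-35949$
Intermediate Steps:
$H{\left(R \right)} = 149 + R^{2}$ ($H{\left(R \right)} = R^{2} + 149 = 149 + R^{2}$)
$13929 - H{\left(223 \right)} = 13929 - \left(149 + 223^{2}\right) = 13929 - \left(149 + 49729\right) = 13929 - 49878 = -35949$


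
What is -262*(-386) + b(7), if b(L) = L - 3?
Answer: 101136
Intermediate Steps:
b(L) = -3 + L
-262*(-386) + b(7) = -262*(-386) + (-3 + 7) = 101132 + 4 = 101136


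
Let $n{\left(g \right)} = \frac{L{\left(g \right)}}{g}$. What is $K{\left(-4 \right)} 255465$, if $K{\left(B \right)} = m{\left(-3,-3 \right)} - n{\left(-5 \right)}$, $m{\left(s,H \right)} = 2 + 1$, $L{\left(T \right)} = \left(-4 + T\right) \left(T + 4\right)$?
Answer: $1226232$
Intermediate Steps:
$L{\left(T \right)} = \left(-4 + T\right) \left(4 + T\right)$
$m{\left(s,H \right)} = 3$
$n{\left(g \right)} = \frac{-16 + g^{2}}{g}$
$K{\left(B \right)} = \frac{24}{5}$ ($K{\left(B \right)} = 3 - \left(-5 - \frac{16}{-5}\right) = 3 - \left(-5 - - \frac{16}{5}\right) = 3 - \left(-5 + \frac{16}{5}\right) = 3 - - \frac{9}{5} = 3 + \frac{9}{5} = \frac{24}{5}$)
$K{\left(-4 \right)} 255465 = \frac{24}{5} \cdot 255465 = 1226232$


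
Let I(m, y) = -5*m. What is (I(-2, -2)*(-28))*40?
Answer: -11200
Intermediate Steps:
(I(-2, -2)*(-28))*40 = (-5*(-2)*(-28))*40 = (10*(-28))*40 = -280*40 = -11200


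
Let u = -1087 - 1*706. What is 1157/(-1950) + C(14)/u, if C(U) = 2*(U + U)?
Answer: -167977/268950 ≈ -0.62457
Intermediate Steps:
u = -1793 (u = -1087 - 706 = -1793)
C(U) = 4*U (C(U) = 2*(2*U) = 4*U)
1157/(-1950) + C(14)/u = 1157/(-1950) + (4*14)/(-1793) = 1157*(-1/1950) + 56*(-1/1793) = -89/150 - 56/1793 = -167977/268950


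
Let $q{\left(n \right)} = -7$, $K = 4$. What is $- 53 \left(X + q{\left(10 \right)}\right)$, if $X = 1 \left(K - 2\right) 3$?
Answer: $53$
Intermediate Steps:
$X = 6$ ($X = 1 \left(4 - 2\right) 3 = 1 \cdot 2 \cdot 3 = 2 \cdot 3 = 6$)
$- 53 \left(X + q{\left(10 \right)}\right) = - 53 \left(6 - 7\right) = \left(-53\right) \left(-1\right) = 53$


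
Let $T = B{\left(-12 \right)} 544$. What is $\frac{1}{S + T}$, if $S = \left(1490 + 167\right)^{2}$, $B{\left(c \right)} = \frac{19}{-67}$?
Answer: $\frac{67}{183948147} \approx 3.6423 \cdot 10^{-7}$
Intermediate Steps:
$B{\left(c \right)} = - \frac{19}{67}$ ($B{\left(c \right)} = 19 \left(- \frac{1}{67}\right) = - \frac{19}{67}$)
$S = 2745649$ ($S = 1657^{2} = 2745649$)
$T = - \frac{10336}{67}$ ($T = \left(- \frac{19}{67}\right) 544 = - \frac{10336}{67} \approx -154.27$)
$\frac{1}{S + T} = \frac{1}{2745649 - \frac{10336}{67}} = \frac{1}{\frac{183948147}{67}} = \frac{67}{183948147}$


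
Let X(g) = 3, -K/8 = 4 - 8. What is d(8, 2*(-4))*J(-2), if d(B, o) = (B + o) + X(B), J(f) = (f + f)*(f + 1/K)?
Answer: 189/8 ≈ 23.625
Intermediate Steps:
K = 32 (K = -8*(4 - 8) = -8*(-4) = 32)
J(f) = 2*f*(1/32 + f) (J(f) = (f + f)*(f + 1/32) = (2*f)*(f + 1/32) = (2*f)*(1/32 + f) = 2*f*(1/32 + f))
d(B, o) = 3 + B + o (d(B, o) = (B + o) + 3 = 3 + B + o)
d(8, 2*(-4))*J(-2) = (3 + 8 + 2*(-4))*((1/16)*(-2)*(1 + 32*(-2))) = (3 + 8 - 8)*((1/16)*(-2)*(1 - 64)) = 3*((1/16)*(-2)*(-63)) = 3*(63/8) = 189/8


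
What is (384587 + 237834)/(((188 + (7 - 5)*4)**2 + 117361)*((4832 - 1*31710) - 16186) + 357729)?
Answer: -622421/6708022999 ≈ -9.2788e-5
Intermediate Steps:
(384587 + 237834)/(((188 + (7 - 5)*4)**2 + 117361)*((4832 - 1*31710) - 16186) + 357729) = 622421/(((188 + 2*4)**2 + 117361)*((4832 - 31710) - 16186) + 357729) = 622421/(((188 + 8)**2 + 117361)*(-26878 - 16186) + 357729) = 622421/((196**2 + 117361)*(-43064) + 357729) = 622421/((38416 + 117361)*(-43064) + 357729) = 622421/(155777*(-43064) + 357729) = 622421/(-6708380728 + 357729) = 622421/(-6708022999) = 622421*(-1/6708022999) = -622421/6708022999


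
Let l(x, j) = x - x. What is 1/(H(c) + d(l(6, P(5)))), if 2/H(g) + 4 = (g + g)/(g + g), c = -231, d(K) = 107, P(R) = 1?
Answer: 3/319 ≈ 0.0094044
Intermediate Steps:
l(x, j) = 0
H(g) = -2/3 (H(g) = 2/(-4 + (g + g)/(g + g)) = 2/(-4 + (2*g)/((2*g))) = 2/(-4 + (2*g)*(1/(2*g))) = 2/(-4 + 1) = 2/(-3) = 2*(-1/3) = -2/3)
1/(H(c) + d(l(6, P(5)))) = 1/(-2/3 + 107) = 1/(319/3) = 3/319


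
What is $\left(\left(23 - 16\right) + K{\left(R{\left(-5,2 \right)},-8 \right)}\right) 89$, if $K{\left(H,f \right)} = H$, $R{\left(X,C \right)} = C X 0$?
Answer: $623$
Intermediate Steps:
$R{\left(X,C \right)} = 0$
$\left(\left(23 - 16\right) + K{\left(R{\left(-5,2 \right)},-8 \right)}\right) 89 = \left(\left(23 - 16\right) + 0\right) 89 = \left(7 + 0\right) 89 = 7 \cdot 89 = 623$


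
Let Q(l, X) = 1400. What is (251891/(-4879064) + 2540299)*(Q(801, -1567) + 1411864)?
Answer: 2189548919086665210/609883 ≈ 3.5901e+12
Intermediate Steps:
(251891/(-4879064) + 2540299)*(Q(801, -1567) + 1411864) = (251891/(-4879064) + 2540299)*(1400 + 1411864) = (251891*(-1/4879064) + 2540299)*1413264 = (-251891/4879064 + 2540299)*1413264 = (12394281148245/4879064)*1413264 = 2189548919086665210/609883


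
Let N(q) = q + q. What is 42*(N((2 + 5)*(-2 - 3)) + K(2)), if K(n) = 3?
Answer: -2814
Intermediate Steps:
N(q) = 2*q
42*(N((2 + 5)*(-2 - 3)) + K(2)) = 42*(2*((2 + 5)*(-2 - 3)) + 3) = 42*(2*(7*(-5)) + 3) = 42*(2*(-35) + 3) = 42*(-70 + 3) = 42*(-67) = -2814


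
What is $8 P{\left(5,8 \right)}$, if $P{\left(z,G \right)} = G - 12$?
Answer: $-32$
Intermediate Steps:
$P{\left(z,G \right)} = -12 + G$
$8 P{\left(5,8 \right)} = 8 \left(-12 + 8\right) = 8 \left(-4\right) = -32$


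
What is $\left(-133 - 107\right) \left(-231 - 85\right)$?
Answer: $75840$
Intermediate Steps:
$\left(-133 - 107\right) \left(-231 - 85\right) = - 240 \left(-231 - 85\right) = \left(-240\right) \left(-316\right) = 75840$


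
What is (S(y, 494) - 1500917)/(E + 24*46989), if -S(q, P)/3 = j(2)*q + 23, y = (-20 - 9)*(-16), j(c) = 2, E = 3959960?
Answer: -751885/2543848 ≈ -0.29557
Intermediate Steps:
y = 464 (y = -29*(-16) = 464)
S(q, P) = -69 - 6*q (S(q, P) = -3*(2*q + 23) = -3*(23 + 2*q) = -69 - 6*q)
(S(y, 494) - 1500917)/(E + 24*46989) = ((-69 - 6*464) - 1500917)/(3959960 + 24*46989) = ((-69 - 2784) - 1500917)/(3959960 + 1127736) = (-2853 - 1500917)/5087696 = -1503770*1/5087696 = -751885/2543848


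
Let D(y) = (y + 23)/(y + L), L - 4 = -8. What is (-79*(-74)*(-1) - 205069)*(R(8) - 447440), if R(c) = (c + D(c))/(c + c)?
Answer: 6039782398755/64 ≈ 9.4372e+10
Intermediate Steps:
L = -4 (L = 4 - 8 = -4)
D(y) = (23 + y)/(-4 + y) (D(y) = (y + 23)/(y - 4) = (23 + y)/(-4 + y))
R(c) = (c + (23 + c)/(-4 + c))/(2*c) (R(c) = (c + (23 + c)/(-4 + c))/(c + c) = (c + (23 + c)/(-4 + c))/((2*c)) = (c + (23 + c)/(-4 + c))*(1/(2*c)) = (c + (23 + c)/(-4 + c))/(2*c))
(-79*(-74)*(-1) - 205069)*(R(8) - 447440) = (-79*(-74)*(-1) - 205069)*((1/2)*(23 + 8 + 8*(-4 + 8))/(8*(-4 + 8)) - 447440) = (5846*(-1) - 205069)*((1/2)*(1/8)*(23 + 8 + 8*4)/4 - 447440) = (-5846 - 205069)*((1/2)*(1/8)*(1/4)*(23 + 8 + 32) - 447440) = -210915*((1/2)*(1/8)*(1/4)*63 - 447440) = -210915*(63/64 - 447440) = -210915*(-28636097/64) = 6039782398755/64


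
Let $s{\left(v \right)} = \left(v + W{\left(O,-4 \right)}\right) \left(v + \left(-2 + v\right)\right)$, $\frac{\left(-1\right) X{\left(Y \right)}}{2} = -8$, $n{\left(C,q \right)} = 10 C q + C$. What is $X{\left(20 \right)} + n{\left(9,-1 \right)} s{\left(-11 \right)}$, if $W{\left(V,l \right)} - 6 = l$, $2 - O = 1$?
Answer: $-17480$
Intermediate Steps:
$O = 1$ ($O = 2 - 1 = 1$)
$n{\left(C,q \right)} = C + 10 C q$ ($n{\left(C,q \right)} = 10 C q + C = C + 10 C q$)
$X{\left(Y \right)} = 16$ ($X{\left(Y \right)} = \left(-2\right) \left(-8\right) = 16$)
$W{\left(V,l \right)} = 6 + l$
$s{\left(v \right)} = \left(-2 + 2 v\right) \left(2 + v\right)$ ($s{\left(v \right)} = \left(v + \left(6 - 4\right)\right) \left(v + \left(-2 + v\right)\right) = \left(v + 2\right) \left(-2 + 2 v\right) = \left(2 + v\right) \left(-2 + 2 v\right) = \left(-2 + 2 v\right) \left(2 + v\right)$)
$X{\left(20 \right)} + n{\left(9,-1 \right)} s{\left(-11 \right)} = 16 + 9 \left(1 + 10 \left(-1\right)\right) \left(-4 + 2 \left(-11\right) + 2 \left(-11\right)^{2}\right) = 16 + 9 \left(1 - 10\right) \left(-4 - 22 + 2 \cdot 121\right) = 16 + 9 \left(-9\right) \left(-4 - 22 + 242\right) = 16 - 17496 = -17480$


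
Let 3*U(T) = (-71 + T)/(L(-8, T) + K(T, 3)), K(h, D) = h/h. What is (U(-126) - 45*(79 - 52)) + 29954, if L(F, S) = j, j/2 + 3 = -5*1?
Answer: 1293452/45 ≈ 28743.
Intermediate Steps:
K(h, D) = 1
j = -16 (j = -6 + 2*(-5*1) = -6 + 2*(-5) = -6 - 10 = -16)
L(F, S) = -16
U(T) = 71/45 - T/45 (U(T) = ((-71 + T)/(-16 + 1))/3 = ((-71 + T)/(-15))/3 = ((-71 + T)*(-1/15))/3 = (71/15 - T/15)/3 = 71/45 - T/45)
(U(-126) - 45*(79 - 52)) + 29954 = ((71/45 - 1/45*(-126)) - 45*(79 - 52)) + 29954 = ((71/45 + 14/5) - 45*27) + 29954 = (197/45 - 1215) + 29954 = -54478/45 + 29954 = 1293452/45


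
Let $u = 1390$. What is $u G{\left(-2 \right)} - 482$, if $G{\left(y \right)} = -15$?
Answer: $-21332$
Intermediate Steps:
$u G{\left(-2 \right)} - 482 = 1390 \left(-15\right) - 482 = -20850 - 482 = -21332$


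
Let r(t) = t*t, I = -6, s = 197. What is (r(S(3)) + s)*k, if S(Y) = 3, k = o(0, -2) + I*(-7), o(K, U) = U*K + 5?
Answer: 9682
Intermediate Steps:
o(K, U) = 5 + K*U (o(K, U) = K*U + 5 = 5 + K*U)
k = 47 (k = (5 + 0*(-2)) - 6*(-7) = (5 + 0) + 42 = 5 + 42 = 47)
r(t) = t²
(r(S(3)) + s)*k = (3² + 197)*47 = (9 + 197)*47 = 206*47 = 9682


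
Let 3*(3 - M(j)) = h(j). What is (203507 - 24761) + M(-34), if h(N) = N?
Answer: 536281/3 ≈ 1.7876e+5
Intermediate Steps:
M(j) = 3 - j/3
(203507 - 24761) + M(-34) = (203507 - 24761) + (3 - ⅓*(-34)) = 178746 + (3 + 34/3) = 178746 + 43/3 = 536281/3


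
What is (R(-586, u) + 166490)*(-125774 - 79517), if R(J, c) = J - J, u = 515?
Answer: -34178898590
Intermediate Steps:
R(J, c) = 0
(R(-586, u) + 166490)*(-125774 - 79517) = (0 + 166490)*(-125774 - 79517) = 166490*(-205291) = -34178898590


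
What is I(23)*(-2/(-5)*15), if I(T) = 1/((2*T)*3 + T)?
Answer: 6/161 ≈ 0.037267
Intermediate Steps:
I(T) = 1/(7*T) (I(T) = 1/(6*T + T) = 1/(7*T))
I(23)*(-2/(-5)*15) = ((⅐)/23)*(-2/(-5)*15) = ((⅐)*(1/23))*(-2*(-⅕)*15) = ((⅖)*15)/161 = (1/161)*6 = 6/161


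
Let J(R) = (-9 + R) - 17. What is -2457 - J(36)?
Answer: -2467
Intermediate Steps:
J(R) = -26 + R
-2457 - J(36) = -2457 - (-26 + 36) = -2457 - 1*10 = -2457 - 10 = -2467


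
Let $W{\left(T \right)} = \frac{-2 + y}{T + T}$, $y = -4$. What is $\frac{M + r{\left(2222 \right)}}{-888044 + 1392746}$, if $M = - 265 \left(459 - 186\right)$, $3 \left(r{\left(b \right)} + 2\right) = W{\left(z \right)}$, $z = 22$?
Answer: $- \frac{530545}{3701148} \approx -0.14335$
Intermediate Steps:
$W{\left(T \right)} = - \frac{3}{T}$ ($W{\left(T \right)} = \frac{-2 - 4}{T + T} = - \frac{6}{2 T} = - 6 \frac{1}{2 T} = - \frac{3}{T}$)
$r{\left(b \right)} = - \frac{45}{22}$ ($r{\left(b \right)} = -2 + \frac{\left(-3\right) \frac{1}{22}}{3} = -2 + \frac{1}{3} \left(- \frac{3}{22}\right) = -2 - \frac{1}{22} = - \frac{45}{22}$)
$M = -72345$ ($M = \left(-265\right) 273 = -72345$)
$\frac{M + r{\left(2222 \right)}}{-888044 + 1392746} = \frac{-72345 - \frac{45}{22}}{-888044 + 1392746} = - \frac{1591635}{22 \cdot 504702} = \left(- \frac{1591635}{22}\right) \frac{1}{504702} = - \frac{530545}{3701148}$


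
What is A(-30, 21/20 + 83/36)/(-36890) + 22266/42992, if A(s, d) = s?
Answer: 41134125/79298744 ≈ 0.51872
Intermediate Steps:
A(-30, 21/20 + 83/36)/(-36890) + 22266/42992 = -30/(-36890) + 22266/42992 = -30*(-1/36890) + 22266*(1/42992) = 3/3689 + 11133/21496 = 41134125/79298744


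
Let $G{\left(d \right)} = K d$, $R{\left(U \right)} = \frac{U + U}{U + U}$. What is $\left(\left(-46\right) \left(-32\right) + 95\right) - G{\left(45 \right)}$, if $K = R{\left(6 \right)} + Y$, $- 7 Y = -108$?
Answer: $\frac{5794}{7} \approx 827.71$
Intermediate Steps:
$R{\left(U \right)} = 1$ ($R{\left(U \right)} = \frac{2 U}{2 U} = 2 U \frac{1}{2 U} = 1$)
$Y = \frac{108}{7}$ ($Y = \left(- \frac{1}{7}\right) \left(-108\right) = \frac{108}{7} \approx 15.429$)
$K = \frac{115}{7}$ ($K = 1 + \frac{108}{7} = \frac{115}{7} \approx 16.429$)
$G{\left(d \right)} = \frac{115 d}{7}$
$\left(\left(-46\right) \left(-32\right) + 95\right) - G{\left(45 \right)} = \left(\left(-46\right) \left(-32\right) + 95\right) - \frac{115}{7} \cdot 45 = \left(1472 + 95\right) - \frac{5175}{7} = 1567 - \frac{5175}{7} = \frac{5794}{7}$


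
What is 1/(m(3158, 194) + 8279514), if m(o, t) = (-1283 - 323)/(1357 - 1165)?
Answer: 96/794832541 ≈ 1.2078e-7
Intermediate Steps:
m(o, t) = -803/96 (m(o, t) = -1606/192 = -1606*1/192 = -803/96)
1/(m(3158, 194) + 8279514) = 1/(-803/96 + 8279514) = 1/(794832541/96) = 96/794832541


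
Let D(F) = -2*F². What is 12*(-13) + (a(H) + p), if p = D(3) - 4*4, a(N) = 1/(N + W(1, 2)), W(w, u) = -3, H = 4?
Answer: -189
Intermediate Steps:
a(N) = 1/(-3 + N) (a(N) = 1/(N - 3) = 1/(-3 + N))
p = -34 (p = -2*3² - 4*4 = -2*9 - 16 = -18 - 16 = -34)
12*(-13) + (a(H) + p) = 12*(-13) + (1/(-3 + 4) - 34) = -156 + (1/1 - 34) = -156 + (1 - 34) = -156 - 33 = -189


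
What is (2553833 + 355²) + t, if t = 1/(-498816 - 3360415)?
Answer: 10342191069197/3859231 ≈ 2.6799e+6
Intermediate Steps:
t = -1/3859231 (t = 1/(-3859231) = -1/3859231 ≈ -2.5912e-7)
(2553833 + 355²) + t = (2553833 + 355²) - 1/3859231 = (2553833 + 126025) - 1/3859231 = 2679858 - 1/3859231 = 10342191069197/3859231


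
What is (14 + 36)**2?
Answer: 2500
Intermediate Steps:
(14 + 36)**2 = 50**2 = 2500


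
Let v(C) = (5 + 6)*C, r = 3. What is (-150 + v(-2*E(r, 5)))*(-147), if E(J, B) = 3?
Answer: 31752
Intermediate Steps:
v(C) = 11*C
(-150 + v(-2*E(r, 5)))*(-147) = (-150 + 11*(-2*3))*(-147) = (-150 + 11*(-6))*(-147) = (-150 - 66)*(-147) = -216*(-147) = 31752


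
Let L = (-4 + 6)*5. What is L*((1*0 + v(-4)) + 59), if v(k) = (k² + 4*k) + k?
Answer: 550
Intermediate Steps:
v(k) = k² + 5*k
L = 10 (L = 2*5 = 10)
L*((1*0 + v(-4)) + 59) = 10*((1*0 - 4*(5 - 4)) + 59) = 10*((0 - 4*1) + 59) = 10*((0 - 4) + 59) = 10*(-4 + 59) = 10*55 = 550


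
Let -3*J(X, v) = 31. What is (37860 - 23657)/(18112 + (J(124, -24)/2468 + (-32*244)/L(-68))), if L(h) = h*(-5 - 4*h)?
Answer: 53035195052/67633319619 ≈ 0.78416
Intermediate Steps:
J(X, v) = -31/3 (J(X, v) = -⅓*31 = -31/3)
(37860 - 23657)/(18112 + (J(124, -24)/2468 + (-32*244)/L(-68))) = (37860 - 23657)/(18112 + (-31/3/2468 + (-32*244)/((-1*(-68)*(5 + 4*(-68)))))) = 14203/(18112 + (-31/3*1/2468 - 7808*1/(68*(5 - 272)))) = 14203/(18112 + (-31/7404 - 7808/((-1*(-68)*(-267))))) = 14203/(18112 + (-31/7404 - 7808/(-18156))) = 14203/(18112 + (-31/7404 - 7808*(-1/18156))) = 14203/(18112 + (-31/7404 + 1952/4539)) = 14203/(18112 + 1590211/3734084) = 14203/(67633319619/3734084) = 14203*(3734084/67633319619) = 53035195052/67633319619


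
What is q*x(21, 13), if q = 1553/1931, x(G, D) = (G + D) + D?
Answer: 72991/1931 ≈ 37.800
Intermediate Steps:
x(G, D) = G + 2*D (x(G, D) = (D + G) + D = G + 2*D)
q = 1553/1931 (q = 1553*(1/1931) = 1553/1931 ≈ 0.80425)
q*x(21, 13) = 1553*(21 + 2*13)/1931 = 1553*(21 + 26)/1931 = (1553/1931)*47 = 72991/1931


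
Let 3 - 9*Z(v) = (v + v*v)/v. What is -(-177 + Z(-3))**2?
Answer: -2521744/81 ≈ -31133.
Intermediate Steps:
Z(v) = 1/3 - (v + v**2)/(9*v) (Z(v) = 1/3 - (v + v*v)/(9*v) = 1/3 - (v + v**2)/(9*v))
-(-177 + Z(-3))**2 = -(-177 + (2/9 - 1/9*(-3)))**2 = -(-177 + (2/9 + 1/3))**2 = -(-177 + 5/9)**2 = -(-1588/9)**2 = -1*2521744/81 = -2521744/81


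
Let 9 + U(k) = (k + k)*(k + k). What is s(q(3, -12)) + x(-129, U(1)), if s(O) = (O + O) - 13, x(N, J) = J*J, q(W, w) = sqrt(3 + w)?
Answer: 12 + 6*I ≈ 12.0 + 6.0*I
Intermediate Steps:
U(k) = -9 + 4*k**2 (U(k) = -9 + (k + k)*(k + k) = -9 + (2*k)*(2*k) = -9 + 4*k**2)
x(N, J) = J**2
s(O) = -13 + 2*O (s(O) = 2*O - 13 = -13 + 2*O)
s(q(3, -12)) + x(-129, U(1)) = (-13 + 2*sqrt(3 - 12)) + (-9 + 4*1**2)**2 = (-13 + 2*sqrt(-9)) + (-9 + 4*1)**2 = (-13 + 2*(3*I)) + (-9 + 4)**2 = (-13 + 6*I) + (-5)**2 = (-13 + 6*I) + 25 = 12 + 6*I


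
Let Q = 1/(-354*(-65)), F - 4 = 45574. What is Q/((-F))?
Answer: -1/1048749780 ≈ -9.5352e-10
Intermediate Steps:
F = 45578 (F = 4 + 45574 = 45578)
Q = 1/23010 ≈ 4.3459e-5
Q/((-F)) = 1/(23010*((-1*45578))) = (1/23010)/(-45578) = (1/23010)*(-1/45578) = -1/1048749780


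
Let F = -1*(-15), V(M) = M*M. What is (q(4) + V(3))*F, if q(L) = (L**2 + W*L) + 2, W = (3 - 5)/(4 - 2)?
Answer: 345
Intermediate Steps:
W = -1 (W = -2/2 = -2*1/2 = -1)
q(L) = 2 + L**2 - L (q(L) = (L**2 - L) + 2 = 2 + L**2 - L)
V(M) = M**2
F = 15
(q(4) + V(3))*F = ((2 + 4**2 - 1*4) + 3**2)*15 = ((2 + 16 - 4) + 9)*15 = (14 + 9)*15 = 23*15 = 345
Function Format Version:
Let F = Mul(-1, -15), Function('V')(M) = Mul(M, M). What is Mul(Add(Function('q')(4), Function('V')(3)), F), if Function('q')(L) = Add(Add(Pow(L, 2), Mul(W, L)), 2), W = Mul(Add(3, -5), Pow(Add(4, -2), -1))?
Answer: 345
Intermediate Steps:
W = -1 (W = Mul(-2, Pow(2, -1)) = Mul(-2, Rational(1, 2)) = -1)
Function('q')(L) = Add(2, Pow(L, 2), Mul(-1, L)) (Function('q')(L) = Add(Add(Pow(L, 2), Mul(-1, L)), 2) = Add(2, Pow(L, 2), Mul(-1, L)))
Function('V')(M) = Pow(M, 2)
F = 15
Mul(Add(Function('q')(4), Function('V')(3)), F) = Mul(Add(Add(2, Pow(4, 2), Mul(-1, 4)), Pow(3, 2)), 15) = Mul(Add(Add(2, 16, -4), 9), 15) = Mul(Add(14, 9), 15) = Mul(23, 15) = 345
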